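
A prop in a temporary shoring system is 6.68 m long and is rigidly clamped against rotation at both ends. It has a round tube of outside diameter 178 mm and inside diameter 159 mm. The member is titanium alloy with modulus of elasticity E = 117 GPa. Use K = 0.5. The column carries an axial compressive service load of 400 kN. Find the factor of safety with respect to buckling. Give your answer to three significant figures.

d_o = 178 mm, d_i = 159 mm
I = π(d_o⁴ − d_i⁴)/64 = π(178⁴ − 159.0⁴)/64 = 1.790×10^7 mm⁴
I = 1.790×10^7 mm⁴ = 1.790×10^-5 m⁴
Effective length L_e = K·L = 0.5 × 6.68 = 3.340 m
P_cr = π²EI / L_e² = π² × 117×10⁹ × 1.790×10^-5 / 3.340² = 1.853×10^6 N
Factor of safety n = P_cr / P = 1853.3 / 400 = 4.63

n ≈ 4.63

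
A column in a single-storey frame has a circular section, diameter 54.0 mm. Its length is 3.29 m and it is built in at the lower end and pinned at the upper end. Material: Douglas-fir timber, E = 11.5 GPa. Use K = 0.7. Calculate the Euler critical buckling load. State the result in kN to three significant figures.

I = πd⁴/64 = π×54.0⁴/64 = 4.174×10^5 mm⁴
I = 4.174×10^5 mm⁴ = 4.174×10^-7 m⁴
Effective length L_e = K·L = 0.7 × 3.29 = 2.303 m
P_cr = π²EI / L_e² = π² × 11.5×10⁹ × 4.174×10^-7 / 2.303² = 8.932×10^3 N

P_cr ≈ 8.93 kN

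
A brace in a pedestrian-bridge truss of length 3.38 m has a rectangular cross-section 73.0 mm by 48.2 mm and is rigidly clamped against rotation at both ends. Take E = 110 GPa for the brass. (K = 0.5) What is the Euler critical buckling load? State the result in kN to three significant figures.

P_cr ≈ 259 kN

Buckling occurs about the weak axis: I_min = h·b³/12 with b = 48.2 mm (the shorter side).
I_min = 73.0×48.2³/12 = 6.812×10^5 mm⁴
I = 6.812×10^5 mm⁴ = 6.812×10^-7 m⁴
Effective length L_e = K·L = 0.5 × 3.38 = 1.690 m
P_cr = π²EI / L_e² = π² × 110×10⁹ × 6.812×10^-7 / 1.690² = 2.589×10^5 N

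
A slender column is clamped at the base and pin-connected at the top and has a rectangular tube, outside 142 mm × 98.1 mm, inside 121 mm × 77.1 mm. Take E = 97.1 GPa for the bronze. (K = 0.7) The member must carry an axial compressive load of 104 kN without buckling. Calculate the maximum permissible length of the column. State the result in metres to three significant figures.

Weak-axis I_min = (h_o·b_o³ − h_i·b_i³)/12 with b_o = 98.1, b_i = 77.10 mm (shorter outer/inner sides).
I_min = (142×98.1³ − 121.0×77.10³)/12 = 6.550×10^6 mm⁴
I = 6.550×10^-6 m⁴
At the buckling limit P_cr = P = 1.040×10^5 N
From P_cr = π²EI/(K·L)²:  L = (1/K)·√(π²EI/P_cr) = (1/0.7)·√(π²×9.71×10^10×6.550×10^-6/1.040×10^5)
L = 11.1 m

L_max ≈ 11.1 m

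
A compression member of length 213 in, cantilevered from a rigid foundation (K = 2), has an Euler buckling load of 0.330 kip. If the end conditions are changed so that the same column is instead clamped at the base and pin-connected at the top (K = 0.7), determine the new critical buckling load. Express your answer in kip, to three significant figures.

P_cr ≈ 2.69 kip

P_cr ∝ 1/K², so P_cr,new = P_cr,old × (K_old/K_new)² = 0.330 × (2/0.7)²
= 0.330 × 8.163 = 2.69 kip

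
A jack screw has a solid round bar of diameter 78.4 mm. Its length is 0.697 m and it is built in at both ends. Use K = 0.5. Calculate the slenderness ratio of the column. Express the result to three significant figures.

λ ≈ 17.8

For a solid circle r = d/4 = 78.4/4 = 19.60 mm
L_e = K·L = 0.5 × 0.697 m = 0.3485 m = 348.50 mm
λ = L_e / r_min = 348.50 / 19.60 = 17.8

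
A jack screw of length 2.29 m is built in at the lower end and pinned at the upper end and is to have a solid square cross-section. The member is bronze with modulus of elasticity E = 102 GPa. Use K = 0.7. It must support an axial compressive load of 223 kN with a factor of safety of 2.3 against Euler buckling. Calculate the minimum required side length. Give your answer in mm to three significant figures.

a ≈ 63.0 mm

Required P_cr = n·P = 2.3 × 223 = 512.9 kN
L_e = K·L = 0.7 × 2.29 = 1.603 m
Required I = P_cr·L_e²/(π²E) = 5.129×10^5 × 1.603² / (π² × 1.02×10^11) = 1.309×10^-6 m⁴
I_req = 1.309×10^6 mm⁴
Solid square: I = a⁴/12  ⇒  a = (12I)^(1/4) = (12×1.309×10^6)^(1/4) = 63.0 mm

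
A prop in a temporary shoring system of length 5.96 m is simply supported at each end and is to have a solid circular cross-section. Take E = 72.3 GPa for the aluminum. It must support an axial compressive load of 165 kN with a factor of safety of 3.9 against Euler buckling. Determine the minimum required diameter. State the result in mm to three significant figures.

Required P_cr = n·P = 3.9 × 165 = 643.5 kN
L_e = K·L = 1 × 5.96 = 5.960 m
Required I = P_cr·L_e²/(π²E) = 6.435×10^5 × 5.960² / (π² × 7.23×10^10) = 3.203×10^-5 m⁴
I_req = 3.203×10^7 mm⁴
Solid circle: I = πd⁴/64  ⇒  d = (64I/π)^(1/4) = (64×3.203×10^7/π)^(1/4) = 160 mm

d ≈ 160 mm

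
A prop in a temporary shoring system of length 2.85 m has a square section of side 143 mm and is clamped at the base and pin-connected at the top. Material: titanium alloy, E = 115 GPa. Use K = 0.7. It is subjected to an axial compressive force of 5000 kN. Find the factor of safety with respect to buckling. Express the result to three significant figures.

I = a⁴/12 = 143⁴/12 = 3.485×10^7 mm⁴
I = 3.485×10^7 mm⁴ = 3.485×10^-5 m⁴
Effective length L_e = K·L = 0.7 × 2.85 = 1.995 m
P_cr = π²EI / L_e² = π² × 115×10⁹ × 3.485×10^-5 / 1.995² = 9.937×10^6 N
Factor of safety n = P_cr / P = 9937.4 / 5000 = 1.99

n ≈ 1.99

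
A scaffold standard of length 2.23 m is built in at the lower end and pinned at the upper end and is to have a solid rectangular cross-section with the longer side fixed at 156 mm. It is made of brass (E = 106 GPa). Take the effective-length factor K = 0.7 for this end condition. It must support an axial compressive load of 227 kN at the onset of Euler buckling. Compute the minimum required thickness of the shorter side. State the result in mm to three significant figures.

L_e = K·L = 0.7 × 2.23 = 1.561 m
Required I = P_cr·L_e²/(π²E) = 2.270×10^5 × 1.561² / (π² × 1.06×10^11) = 5.287×10^-7 m⁴
I_req = 5.287×10^5 mm⁴
Rectangle, weak axis: I_min = h·b³/12 with h = 156 mm fixed  ⇒  b = (12I/h)^(1/3) = 34.4 mm

b ≈ 34.4 mm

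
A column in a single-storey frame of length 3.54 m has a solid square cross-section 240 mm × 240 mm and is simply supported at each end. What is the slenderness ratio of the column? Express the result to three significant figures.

For a square r = a/√12 = 240/√12 = 69.28 mm
L_e = K·L = 1 × 3.54 m = 3.540 m = 3540.0 mm
λ = L_e / r_min = 3540.0 / 69.28 = 51.1

λ ≈ 51.1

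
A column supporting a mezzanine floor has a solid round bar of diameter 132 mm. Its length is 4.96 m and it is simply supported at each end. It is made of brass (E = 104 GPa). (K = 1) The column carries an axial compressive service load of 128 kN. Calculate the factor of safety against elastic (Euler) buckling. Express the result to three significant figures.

I = πd⁴/64 = π×132⁴/64 = 1.490×10^7 mm⁴
I = 1.490×10^7 mm⁴ = 1.490×10^-5 m⁴
Effective length L_e = K·L = 1 × 4.96 = 4.960 m
P_cr = π²EI / L_e² = π² × 104×10⁹ × 1.490×10^-5 / 4.960² = 6.218×10^5 N
Factor of safety n = P_cr / P = 621.78 / 128 = 4.86

n ≈ 4.86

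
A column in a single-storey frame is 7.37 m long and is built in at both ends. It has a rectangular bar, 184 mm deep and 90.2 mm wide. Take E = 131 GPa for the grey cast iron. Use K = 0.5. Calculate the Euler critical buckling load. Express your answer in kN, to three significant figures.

P_cr ≈ 1070 kN

Buckling occurs about the weak axis: I_min = h·b³/12 with b = 90.2 mm (the shorter side).
I_min = 184×90.2³/12 = 1.125×10^7 mm⁴
I = 1.125×10^7 mm⁴ = 1.125×10^-5 m⁴
Effective length L_e = K·L = 0.5 × 7.37 = 3.685 m
P_cr = π²EI / L_e² = π² × 131×10⁹ × 1.125×10^-5 / 3.685² = 1.071×10^6 N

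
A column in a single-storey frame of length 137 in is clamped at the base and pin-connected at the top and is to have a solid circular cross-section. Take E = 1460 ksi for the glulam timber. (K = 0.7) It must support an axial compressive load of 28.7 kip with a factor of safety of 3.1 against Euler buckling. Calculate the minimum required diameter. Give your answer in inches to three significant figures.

d ≈ 5.83 in

Required P_cr = n·P = 3.1 × 28.7 = 88.97 kip
L_e = K·L = 0.7 × 137 = 95.90 in
Required I = P_cr·L_e²/(π²E) = 8.897×10^4 × 95.90² / (π² × 1.46×10^6) = 56.78 in⁴
Solid circle: I = πd⁴/64  ⇒  d = (64I/π)^(1/4) = (64×56.78/π)^(1/4) = 5.83 in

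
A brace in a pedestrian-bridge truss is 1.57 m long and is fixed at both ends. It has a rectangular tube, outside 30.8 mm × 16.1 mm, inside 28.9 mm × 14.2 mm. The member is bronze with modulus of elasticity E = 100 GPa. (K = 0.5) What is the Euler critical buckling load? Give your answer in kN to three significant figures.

Weak-axis I_min = (h_o·b_o³ − h_i·b_i³)/12 with b_o = 16.1, b_i = 14.20 mm (shorter outer/inner sides).
I_min = (30.8×16.1³ − 28.90×14.20³)/12 = 3.816×10^3 mm⁴
I = 3.816×10^3 mm⁴ = 3.816×10^-9 m⁴
Effective length L_e = K·L = 0.5 × 1.57 = 0.7850 m
P_cr = π²EI / L_e² = π² × 100×10⁹ × 3.816×10^-9 / 0.7850² = 6.111×10^3 N

P_cr ≈ 6.11 kN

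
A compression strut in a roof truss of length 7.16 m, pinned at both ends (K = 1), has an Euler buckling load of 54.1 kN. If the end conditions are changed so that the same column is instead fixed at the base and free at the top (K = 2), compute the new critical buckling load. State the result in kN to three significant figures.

P_cr ∝ 1/K², so P_cr,new = P_cr,old × (K_old/K_new)² = 54.1 × (1/2)²
= 54.1 × 0.2500 = 13.5 kN

P_cr ≈ 13.5 kN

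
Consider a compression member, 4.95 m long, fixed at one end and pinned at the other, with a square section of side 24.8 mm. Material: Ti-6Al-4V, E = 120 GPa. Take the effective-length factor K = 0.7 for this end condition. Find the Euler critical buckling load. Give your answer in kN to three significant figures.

I = a⁴/12 = 24.8⁴/12 = 3.152×10^4 mm⁴
I = 3.152×10^4 mm⁴ = 3.152×10^-8 m⁴
Effective length L_e = K·L = 0.7 × 4.95 = 3.465 m
P_cr = π²EI / L_e² = π² × 120×10⁹ × 3.152×10^-8 / 3.465² = 3.110×10^3 N

P_cr ≈ 3.11 kN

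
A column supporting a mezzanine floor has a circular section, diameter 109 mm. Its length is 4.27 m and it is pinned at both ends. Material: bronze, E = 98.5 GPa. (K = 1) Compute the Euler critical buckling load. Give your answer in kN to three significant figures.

I = πd⁴/64 = π×109⁴/64 = 6.929×10^6 mm⁴
I = 6.929×10^6 mm⁴ = 6.929×10^-6 m⁴
Effective length L_e = K·L = 1 × 4.27 = 4.270 m
P_cr = π²EI / L_e² = π² × 98.5×10⁹ × 6.929×10^-6 / 4.270² = 3.695×10^5 N

P_cr ≈ 369 kN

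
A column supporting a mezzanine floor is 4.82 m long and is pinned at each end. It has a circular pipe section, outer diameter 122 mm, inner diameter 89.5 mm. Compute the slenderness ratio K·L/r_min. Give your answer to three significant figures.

d_o = 122 mm, d_i = 89.5 mm
I = π(d_o⁴ − d_i⁴)/64 = π(122⁴ − 89.50⁴)/64 = 7.725×10^6 mm⁴
A = 5.399×10^3 mm²;  r_min = √(I/A) = √(7.725×10^6/5.399×10^3) = 37.83 mm
L_e = K·L = 1 × 4.82 m = 4.820 m = 4820.0 mm
λ = L_e / r_min = 4820.0 / 37.83 = 127

λ ≈ 127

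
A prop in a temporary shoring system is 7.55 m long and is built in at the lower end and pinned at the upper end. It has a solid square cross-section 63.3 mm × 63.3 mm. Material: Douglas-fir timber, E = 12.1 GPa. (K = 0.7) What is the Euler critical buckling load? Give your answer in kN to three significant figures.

I = a⁴/12 = 63.3⁴/12 = 1.338×10^6 mm⁴
I = 1.338×10^6 mm⁴ = 1.338×10^-6 m⁴
Effective length L_e = K·L = 0.7 × 7.55 = 5.285 m
P_cr = π²EI / L_e² = π² × 12.1×10⁹ × 1.338×10^-6 / 5.285² = 5.720×10^3 N

P_cr ≈ 5.72 kN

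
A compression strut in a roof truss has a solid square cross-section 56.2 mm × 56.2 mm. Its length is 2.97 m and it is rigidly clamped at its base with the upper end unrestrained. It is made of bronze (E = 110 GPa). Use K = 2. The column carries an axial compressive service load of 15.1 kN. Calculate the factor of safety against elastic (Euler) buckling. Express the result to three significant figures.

n ≈ 1.69

I = a⁴/12 = 56.2⁴/12 = 8.313×10^5 mm⁴
I = 8.313×10^5 mm⁴ = 8.313×10^-7 m⁴
Effective length L_e = K·L = 2 × 2.97 = 5.940 m
P_cr = π²EI / L_e² = π² × 110×10⁹ × 8.313×10^-7 / 5.940² = 2.558×10^4 N
Factor of safety n = P_cr / P = 25.579 / 15.1 = 1.69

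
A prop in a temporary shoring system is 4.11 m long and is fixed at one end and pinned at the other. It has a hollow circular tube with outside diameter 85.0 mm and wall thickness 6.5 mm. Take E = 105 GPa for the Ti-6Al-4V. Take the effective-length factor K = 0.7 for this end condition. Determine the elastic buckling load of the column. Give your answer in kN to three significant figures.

Inner diameter d_i = 85.0 − 2×6.5 = 72.00 mm
I = π(d_o⁴ − d_i⁴)/64 = π(85.0⁴ − 72.00⁴)/64 = 1.243×10^6 mm⁴
I = 1.243×10^6 mm⁴ = 1.243×10^-6 m⁴
Effective length L_e = K·L = 0.7 × 4.11 = 2.877 m
P_cr = π²EI / L_e² = π² × 105×10⁹ × 1.243×10^-6 / 2.877² = 1.557×10^5 N

P_cr ≈ 156 kN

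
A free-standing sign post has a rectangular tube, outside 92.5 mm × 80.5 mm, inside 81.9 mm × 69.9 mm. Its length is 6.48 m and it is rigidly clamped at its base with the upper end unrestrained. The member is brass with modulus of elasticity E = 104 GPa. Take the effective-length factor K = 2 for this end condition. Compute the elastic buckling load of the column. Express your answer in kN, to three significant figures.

P_cr ≈ 10.3 kN

Weak-axis I_min = (h_o·b_o³ − h_i·b_i³)/12 with b_o = 80.5, b_i = 69.90 mm (shorter outer/inner sides).
I_min = (92.5×80.5³ − 81.90×69.90³)/12 = 1.690×10^6 mm⁴
I = 1.690×10^6 mm⁴ = 1.690×10^-6 m⁴
Effective length L_e = K·L = 2 × 6.48 = 12.96 m
P_cr = π²EI / L_e² = π² × 104×10⁹ × 1.690×10^-6 / 12.96² = 1.033×10^4 N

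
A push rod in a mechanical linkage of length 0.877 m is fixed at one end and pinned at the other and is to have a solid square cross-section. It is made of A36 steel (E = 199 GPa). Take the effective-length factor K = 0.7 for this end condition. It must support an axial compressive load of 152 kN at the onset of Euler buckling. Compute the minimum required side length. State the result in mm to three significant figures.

a ≈ 24.3 mm

L_e = K·L = 0.7 × 0.877 = 0.6139 m
Required I = P_cr·L_e²/(π²E) = 1.520×10^5 × 0.6139² / (π² × 1.99×10^11) = 2.917×10^-8 m⁴
I_req = 2.917×10^4 mm⁴
Solid square: I = a⁴/12  ⇒  a = (12I)^(1/4) = (12×2.917×10^4)^(1/4) = 24.3 mm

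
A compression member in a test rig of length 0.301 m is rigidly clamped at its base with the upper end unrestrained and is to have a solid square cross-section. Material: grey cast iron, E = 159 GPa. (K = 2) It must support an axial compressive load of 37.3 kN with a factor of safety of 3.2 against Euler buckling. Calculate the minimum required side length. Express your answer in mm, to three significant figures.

Required P_cr = n·P = 3.2 × 37.3 = 119.4 kN
L_e = K·L = 2 × 0.301 = 0.6020 m
Required I = P_cr·L_e²/(π²E) = 1.194×10^5 × 0.6020² / (π² × 1.59×10^11) = 2.756×10^-8 m⁴
I_req = 2.756×10^4 mm⁴
Solid square: I = a⁴/12  ⇒  a = (12I)^(1/4) = (12×2.756×10^4)^(1/4) = 24.0 mm

a ≈ 24.0 mm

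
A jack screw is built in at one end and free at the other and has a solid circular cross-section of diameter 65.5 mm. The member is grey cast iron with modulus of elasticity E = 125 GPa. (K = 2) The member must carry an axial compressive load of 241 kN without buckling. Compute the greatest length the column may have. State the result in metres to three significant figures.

I = πd⁴/64 = π×65.5⁴/64 = 9.035×10^5 mm⁴
I = 9.035×10^-7 m⁴
At the buckling limit P_cr = P = 2.410×10^5 N
From P_cr = π²EI/(K·L)²:  L = (1/K)·√(π²EI/P_cr) = (1/2)·√(π²×1.25×10^11×9.035×10^-7/2.410×10^5)
L = 1.08 m

L_max ≈ 1.08 m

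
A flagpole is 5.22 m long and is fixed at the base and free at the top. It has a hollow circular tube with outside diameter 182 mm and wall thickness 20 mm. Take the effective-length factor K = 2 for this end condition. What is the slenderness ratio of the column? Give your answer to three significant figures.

Inner diameter d_i = 182 − 2×20 = 142.0 mm
I = π(d_o⁴ − d_i⁴)/64 = π(182⁴ − 142.0⁴)/64 = 3.390×10^7 mm⁴
A = 1.018×10^4 mm²;  r_min = √(I/A) = √(3.390×10^7/1.018×10^4) = 57.71 mm
L_e = K·L = 2 × 5.22 m = 10.44 m = 10440 mm
λ = L_e / r_min = 10440 / 57.71 = 181

λ ≈ 181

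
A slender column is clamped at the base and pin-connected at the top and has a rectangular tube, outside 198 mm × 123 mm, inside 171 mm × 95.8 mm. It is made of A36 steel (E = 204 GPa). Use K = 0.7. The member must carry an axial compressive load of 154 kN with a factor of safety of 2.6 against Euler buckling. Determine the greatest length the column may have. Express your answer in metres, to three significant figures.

L_max ≈ 13.7 m

Weak-axis I_min = (h_o·b_o³ − h_i·b_i³)/12 with b_o = 123, b_i = 95.80 mm (shorter outer/inner sides).
I_min = (198×123³ − 171.0×95.80³)/12 = 1.818×10^7 mm⁴
I = 1.818×10^-5 m⁴
Required critical load P_cr = n·P = 2.6 × 154 = 400.4 kN = 4.004×10^5 N
From P_cr = π²EI/(K·L)²:  L = (1/K)·√(π²EI/P_cr) = (1/0.7)·√(π²×2.04×10^11×1.818×10^-5/4.004×10^5)
L = 13.7 m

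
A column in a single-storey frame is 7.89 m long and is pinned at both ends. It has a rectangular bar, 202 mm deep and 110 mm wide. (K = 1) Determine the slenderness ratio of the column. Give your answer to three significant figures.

λ ≈ 248

Buckling occurs about the weak axis: I_min = h·b³/12 with b = 110 mm (the shorter side).
I_min = 202×110³/12 = 2.241×10^7 mm⁴
A = 2.222×10^4 mm²;  r_min = √(I/A) = √(2.241×10^7/2.222×10^4) = 31.75 mm
L_e = K·L = 1 × 7.89 m = 7.890 m = 7890.0 mm
λ = L_e / r_min = 7890.0 / 31.75 = 248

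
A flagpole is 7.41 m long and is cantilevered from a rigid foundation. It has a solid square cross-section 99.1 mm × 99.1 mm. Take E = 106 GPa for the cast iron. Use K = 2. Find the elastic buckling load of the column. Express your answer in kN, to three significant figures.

I = a⁴/12 = 99.1⁴/12 = 8.037×10^6 mm⁴
I = 8.037×10^6 mm⁴ = 8.037×10^-6 m⁴
Effective length L_e = K·L = 2 × 7.41 = 14.82 m
P_cr = π²EI / L_e² = π² × 106×10⁹ × 8.037×10^-6 / 14.82² = 3.828×10^4 N

P_cr ≈ 38.3 kN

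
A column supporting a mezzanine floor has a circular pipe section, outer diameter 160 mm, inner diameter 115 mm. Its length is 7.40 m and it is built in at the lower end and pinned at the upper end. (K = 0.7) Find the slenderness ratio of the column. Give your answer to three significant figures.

λ ≈ 105

d_o = 160 mm, d_i = 115 mm
I = π(d_o⁴ − d_i⁴)/64 = π(160⁴ − 115.0⁴)/64 = 2.358×10^7 mm⁴
A = 9.719×10^3 mm²;  r_min = √(I/A) = √(2.358×10^7/9.719×10^3) = 49.26 mm
L_e = K·L = 0.7 × 7.40 m = 5.180 m = 5180.0 mm
λ = L_e / r_min = 5180.0 / 49.26 = 105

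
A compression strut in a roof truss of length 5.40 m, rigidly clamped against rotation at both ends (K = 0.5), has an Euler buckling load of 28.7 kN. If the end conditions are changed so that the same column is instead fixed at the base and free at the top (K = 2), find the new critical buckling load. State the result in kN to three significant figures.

P_cr ∝ 1/K², so P_cr,new = P_cr,old × (K_old/K_new)² = 28.7 × (0.5/2)²
= 28.7 × 0.06250 = 1.79 kN

P_cr ≈ 1.79 kN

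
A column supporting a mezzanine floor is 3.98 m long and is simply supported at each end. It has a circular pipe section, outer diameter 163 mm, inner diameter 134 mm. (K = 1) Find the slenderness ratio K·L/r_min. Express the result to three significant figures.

λ ≈ 75.4

d_o = 163 mm, d_i = 134 mm
I = π(d_o⁴ − d_i⁴)/64 = π(163⁴ − 134.0⁴)/64 = 1.882×10^7 mm⁴
A = 6.765×10^3 mm²;  r_min = √(I/A) = √(1.882×10^7/6.765×10^3) = 52.75 mm
L_e = K·L = 1 × 3.98 m = 3.980 m = 3980.0 mm
λ = L_e / r_min = 3980.0 / 52.75 = 75.4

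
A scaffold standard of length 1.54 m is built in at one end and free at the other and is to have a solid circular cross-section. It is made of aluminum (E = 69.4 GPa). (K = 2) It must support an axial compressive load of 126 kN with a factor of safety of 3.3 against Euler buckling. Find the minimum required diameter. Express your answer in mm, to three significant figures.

Required P_cr = n·P = 3.3 × 126 = 415.8 kN
L_e = K·L = 2 × 1.54 = 3.080 m
Required I = P_cr·L_e²/(π²E) = 4.158×10^5 × 3.080² / (π² × 6.94×10^10) = 5.759×10^-6 m⁴
I_req = 5.759×10^6 mm⁴
Solid circle: I = πd⁴/64  ⇒  d = (64I/π)^(1/4) = (64×5.759×10^6/π)^(1/4) = 104 mm

d ≈ 104 mm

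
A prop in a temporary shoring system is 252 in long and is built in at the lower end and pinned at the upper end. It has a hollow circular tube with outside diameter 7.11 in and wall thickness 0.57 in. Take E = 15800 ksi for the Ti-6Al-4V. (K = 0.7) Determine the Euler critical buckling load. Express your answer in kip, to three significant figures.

P_cr ≈ 316 kip

Inner diameter d_i = 7.11 − 2×0.57 = 5.970 in
I = π(d_o⁴ − d_i⁴)/64 = π(7.11⁴ − 5.970⁴)/64 = 63.09 in⁴
Effective length L_e = K·L = 0.7 × 252 = 176.4 in
P_cr = π²EI / L_e² = π² × 15800×10³ × 63.09 / 176.4² = 3.162×10^5 lb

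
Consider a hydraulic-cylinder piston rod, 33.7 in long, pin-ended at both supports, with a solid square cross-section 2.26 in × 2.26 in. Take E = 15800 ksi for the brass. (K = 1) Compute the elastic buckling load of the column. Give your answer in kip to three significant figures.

I = a⁴/12 = 2.26⁴/12 = 2.174 in⁴
Effective length L_e = K·L = 1 × 33.7 = 33.70 in
P_cr = π²EI / L_e² = π² × 15800×10³ × 2.174 / 33.70² = 2.985×10^5 lb

P_cr ≈ 299 kip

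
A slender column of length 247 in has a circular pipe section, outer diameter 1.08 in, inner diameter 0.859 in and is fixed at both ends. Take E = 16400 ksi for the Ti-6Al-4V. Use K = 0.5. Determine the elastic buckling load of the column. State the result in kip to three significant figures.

P_cr ≈ 0.425 kip

d_o = 1.08 in, d_i = 0.859 in
I = π(d_o⁴ − d_i⁴)/64 = π(1.08⁴ − 0.8590⁴)/64 = 4.006×10^-2 in⁴
Effective length L_e = K·L = 0.5 × 247 = 123.5 in
P_cr = π²EI / L_e² = π² × 16400×10³ × 4.006×10^-2 / 123.5² = 425.1 lb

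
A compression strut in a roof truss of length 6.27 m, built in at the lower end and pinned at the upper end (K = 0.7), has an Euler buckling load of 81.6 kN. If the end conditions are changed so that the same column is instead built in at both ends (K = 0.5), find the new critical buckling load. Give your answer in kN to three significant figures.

P_cr ≈ 160 kN

P_cr ∝ 1/K², so P_cr,new = P_cr,old × (K_old/K_new)² = 81.6 × (0.7/0.5)²
= 81.6 × 1.960 = 160 kN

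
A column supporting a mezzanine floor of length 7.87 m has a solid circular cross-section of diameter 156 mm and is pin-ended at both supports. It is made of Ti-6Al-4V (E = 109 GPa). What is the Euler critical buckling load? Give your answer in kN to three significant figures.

I = πd⁴/64 = π×156⁴/64 = 2.907×10^7 mm⁴
I = 2.907×10^7 mm⁴ = 2.907×10^-5 m⁴
Effective length L_e = K·L = 1 × 7.87 = 7.870 m
P_cr = π²EI / L_e² = π² × 109×10⁹ × 2.907×10^-5 / 7.870² = 5.049×10^5 N

P_cr ≈ 505 kN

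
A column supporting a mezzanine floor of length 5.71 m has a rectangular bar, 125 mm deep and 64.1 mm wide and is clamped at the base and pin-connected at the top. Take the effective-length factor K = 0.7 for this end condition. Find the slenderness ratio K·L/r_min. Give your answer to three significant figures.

λ ≈ 216

For a rectangle r_min = b/√12 = 64.1/√12 = 18.50 mm
L_e = K·L = 0.7 × 5.71 m = 3.997 m = 3997.0 mm
λ = L_e / r_min = 3997.0 / 18.50 = 216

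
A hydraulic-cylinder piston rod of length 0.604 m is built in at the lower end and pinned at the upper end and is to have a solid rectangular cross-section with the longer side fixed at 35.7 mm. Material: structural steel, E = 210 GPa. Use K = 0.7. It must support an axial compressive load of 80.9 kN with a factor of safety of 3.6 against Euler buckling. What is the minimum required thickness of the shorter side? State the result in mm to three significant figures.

b ≈ 20.4 mm

Required P_cr = n·P = 3.6 × 80.9 = 291.2 kN
L_e = K·L = 0.7 × 0.604 = 0.4228 m
Required I = P_cr·L_e²/(π²E) = 2.912×10^5 × 0.4228² / (π² × 2.10×10^11) = 2.512×10^-8 m⁴
I_req = 2.512×10^4 mm⁴
Rectangle, weak axis: I_min = h·b³/12 with h = 35.7 mm fixed  ⇒  b = (12I/h)^(1/3) = 20.4 mm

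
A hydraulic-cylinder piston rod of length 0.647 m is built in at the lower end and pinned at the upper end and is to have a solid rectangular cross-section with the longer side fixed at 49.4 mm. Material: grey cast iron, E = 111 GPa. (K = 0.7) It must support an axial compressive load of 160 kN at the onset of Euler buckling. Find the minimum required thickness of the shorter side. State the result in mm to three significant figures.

b ≈ 19.4 mm

L_e = K·L = 0.7 × 0.647 = 0.4529 m
Required I = P_cr·L_e²/(π²E) = 1.600×10^5 × 0.4529² / (π² × 1.11×10^11) = 2.996×10^-8 m⁴
I_req = 2.996×10^4 mm⁴
Rectangle, weak axis: I_min = h·b³/12 with h = 49.4 mm fixed  ⇒  b = (12I/h)^(1/3) = 19.4 mm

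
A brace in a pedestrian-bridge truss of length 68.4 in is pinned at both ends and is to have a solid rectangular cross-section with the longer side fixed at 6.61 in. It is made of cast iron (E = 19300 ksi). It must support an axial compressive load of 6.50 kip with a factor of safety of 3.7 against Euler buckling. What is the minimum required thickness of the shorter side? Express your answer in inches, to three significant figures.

Required P_cr = n·P = 3.7 × 6.50 = 24.05 kip
L_e = K·L = 1 × 68.4 = 68.40 in
Required I = P_cr·L_e²/(π²E) = 2.405×10^4 × 68.40² / (π² × 1.93×10^7) = 0.5907 in⁴
Rectangle, weak axis: I_min = h·b³/12 with h = 6.61 in fixed  ⇒  b = (12I/h)^(1/3) = 1.02 in

b ≈ 1.02 in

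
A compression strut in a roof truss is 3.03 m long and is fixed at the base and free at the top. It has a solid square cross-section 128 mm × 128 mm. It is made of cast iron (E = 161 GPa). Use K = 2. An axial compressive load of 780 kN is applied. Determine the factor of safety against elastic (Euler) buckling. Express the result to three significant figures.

n ≈ 1.24

I = a⁴/12 = 128⁴/12 = 2.237×10^7 mm⁴
I = 2.237×10^7 mm⁴ = 2.237×10^-5 m⁴
Effective length L_e = K·L = 2 × 3.03 = 6.060 m
P_cr = π²EI / L_e² = π² × 161×10⁹ × 2.237×10^-5 / 6.060² = 9.679×10^5 N
Factor of safety n = P_cr / P = 967.92 / 780 = 1.24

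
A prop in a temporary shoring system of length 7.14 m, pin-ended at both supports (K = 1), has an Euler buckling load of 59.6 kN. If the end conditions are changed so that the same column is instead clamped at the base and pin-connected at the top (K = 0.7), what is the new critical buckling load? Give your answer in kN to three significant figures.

P_cr ∝ 1/K², so P_cr,new = P_cr,old × (K_old/K_new)² = 59.6 × (1/0.7)²
= 59.6 × 2.041 = 122 kN

P_cr ≈ 122 kN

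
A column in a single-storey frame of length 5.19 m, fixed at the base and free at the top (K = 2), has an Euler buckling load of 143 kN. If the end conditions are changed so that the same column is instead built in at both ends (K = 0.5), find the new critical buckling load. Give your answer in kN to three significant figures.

P_cr ∝ 1/K², so P_cr,new = P_cr,old × (K_old/K_new)² = 143 × (2/0.5)²
= 143 × 16.00 = 2290 kN

P_cr ≈ 2290 kN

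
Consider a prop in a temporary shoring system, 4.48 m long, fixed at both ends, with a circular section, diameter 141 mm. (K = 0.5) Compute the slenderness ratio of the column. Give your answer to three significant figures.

I = πd⁴/64 = π×141⁴/64 = 1.940×10^7 mm⁴
A = 1.561×10^4 mm²;  r_min = √(I/A) = √(1.940×10^7/1.561×10^4) = 35.25 mm
L_e = K·L = 0.5 × 4.48 m = 2.240 m = 2240.0 mm
λ = L_e / r_min = 2240.0 / 35.25 = 63.5

λ ≈ 63.5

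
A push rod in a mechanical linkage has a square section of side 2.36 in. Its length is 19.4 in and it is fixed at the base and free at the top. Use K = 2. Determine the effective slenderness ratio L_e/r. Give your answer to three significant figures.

For a square r = a/√12 = 2.36/√12 = 0.6813 in
L_e = K·L = 2 × 19.4 = 38.80 in
λ = L_e / r_min = 38.800 / 0.6813 = 57.0

λ ≈ 57.0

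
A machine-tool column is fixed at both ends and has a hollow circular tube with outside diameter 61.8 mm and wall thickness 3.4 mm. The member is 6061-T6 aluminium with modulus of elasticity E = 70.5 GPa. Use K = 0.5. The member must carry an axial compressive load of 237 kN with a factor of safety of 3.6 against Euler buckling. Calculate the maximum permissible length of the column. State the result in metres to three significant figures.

L_max ≈ 0.933 m

Inner diameter d_i = 61.8 − 2×3.4 = 55.00 mm
I = π(d_o⁴ − d_i⁴)/64 = π(61.8⁴ − 55.00⁴)/64 = 2.668×10^5 mm⁴
I = 2.668×10^-7 m⁴
Required critical load P_cr = n·P = 3.6 × 237 = 853.2 kN = 8.532×10^5 N
From P_cr = π²EI/(K·L)²:  L = (1/K)·√(π²EI/P_cr) = (1/0.5)·√(π²×7.05×10^10×2.668×10^-7/8.532×10^5)
L = 0.933 m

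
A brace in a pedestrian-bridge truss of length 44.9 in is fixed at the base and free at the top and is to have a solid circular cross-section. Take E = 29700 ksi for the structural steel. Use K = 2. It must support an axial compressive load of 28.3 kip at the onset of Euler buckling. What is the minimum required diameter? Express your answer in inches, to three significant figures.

d ≈ 2.00 in

L_e = K·L = 2 × 44.9 = 89.80 in
Required I = P_cr·L_e²/(π²E) = 2.830×10^4 × 89.80² / (π² × 2.97×10^7) = 0.7785 in⁴
Solid circle: I = πd⁴/64  ⇒  d = (64I/π)^(1/4) = (64×0.7785/π)^(1/4) = 2.00 in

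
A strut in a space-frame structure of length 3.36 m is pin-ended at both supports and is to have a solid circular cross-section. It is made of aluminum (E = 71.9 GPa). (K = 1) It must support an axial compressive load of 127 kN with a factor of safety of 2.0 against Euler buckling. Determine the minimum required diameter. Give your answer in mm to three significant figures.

d ≈ 95.3 mm

Required P_cr = n·P = 2.0 × 127 = 254.0 kN
L_e = K·L = 1 × 3.36 = 3.360 m
Required I = P_cr·L_e²/(π²E) = 2.540×10^5 × 3.360² / (π² × 7.19×10^10) = 4.041×10^-6 m⁴
I_req = 4.041×10^6 mm⁴
Solid circle: I = πd⁴/64  ⇒  d = (64I/π)^(1/4) = (64×4.041×10^6/π)^(1/4) = 95.3 mm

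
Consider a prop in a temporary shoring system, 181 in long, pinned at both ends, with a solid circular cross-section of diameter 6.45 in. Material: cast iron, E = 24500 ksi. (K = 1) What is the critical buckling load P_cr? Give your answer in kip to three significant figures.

P_cr ≈ 627 kip

I = πd⁴/64 = π×6.45⁴/64 = 84.96 in⁴
Effective length L_e = K·L = 1 × 181 = 181.0 in
P_cr = π²EI / L_e² = π² × 24500×10³ × 84.96 / 181.0² = 6.271×10^5 lb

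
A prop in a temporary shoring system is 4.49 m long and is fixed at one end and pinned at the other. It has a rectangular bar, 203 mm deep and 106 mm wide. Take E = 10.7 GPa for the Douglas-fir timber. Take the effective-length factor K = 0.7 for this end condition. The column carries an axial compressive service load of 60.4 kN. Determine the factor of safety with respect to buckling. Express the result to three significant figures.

n ≈ 3.57

Buckling occurs about the weak axis: I_min = h·b³/12 with b = 106 mm (the shorter side).
I_min = 203×106³/12 = 2.015×10^7 mm⁴
I = 2.015×10^7 mm⁴ = 2.015×10^-5 m⁴
Effective length L_e = K·L = 0.7 × 4.49 = 3.143 m
P_cr = π²EI / L_e² = π² × 10.7×10⁹ × 2.015×10^-5 / 3.143² = 2.154×10^5 N
Factor of safety n = P_cr / P = 215.39 / 60.4 = 3.57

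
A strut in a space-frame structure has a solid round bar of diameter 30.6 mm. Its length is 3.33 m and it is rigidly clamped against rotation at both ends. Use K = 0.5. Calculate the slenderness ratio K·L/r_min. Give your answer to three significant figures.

λ ≈ 218

For a solid circle r = d/4 = 30.6/4 = 7.650 mm
L_e = K·L = 0.5 × 3.33 m = 1.665 m = 1665.0 mm
λ = L_e / r_min = 1665.0 / 7.650 = 218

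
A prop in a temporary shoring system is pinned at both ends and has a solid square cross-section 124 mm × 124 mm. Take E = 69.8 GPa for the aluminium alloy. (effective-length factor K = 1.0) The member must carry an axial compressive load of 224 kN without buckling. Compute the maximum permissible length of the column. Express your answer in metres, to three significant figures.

I = a⁴/12 = 124⁴/12 = 1.970×10^7 mm⁴
I = 1.970×10^-5 m⁴
At the buckling limit P_cr = P = 2.240×10^5 N
From P_cr = π²EI/(K·L)²:  L = (1/K)·√(π²EI/P_cr) = (1/1)·√(π²×6.98×10^10×1.970×10^-5/2.240×10^5)
L = 7.78 m

L_max ≈ 7.78 m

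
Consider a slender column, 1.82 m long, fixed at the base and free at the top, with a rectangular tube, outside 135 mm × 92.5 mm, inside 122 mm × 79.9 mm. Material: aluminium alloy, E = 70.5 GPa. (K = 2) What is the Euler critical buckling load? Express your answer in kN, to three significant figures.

P_cr ≈ 195 kN

Weak-axis I_min = (h_o·b_o³ − h_i·b_i³)/12 with b_o = 92.5, b_i = 79.90 mm (shorter outer/inner sides).
I_min = (135×92.5³ − 122.0×79.90³)/12 = 3.718×10^6 mm⁴
I = 3.718×10^6 mm⁴ = 3.718×10^-6 m⁴
Effective length L_e = K·L = 2 × 1.82 = 3.640 m
P_cr = π²EI / L_e² = π² × 70.5×10⁹ × 3.718×10^-6 / 3.640² = 1.953×10^5 N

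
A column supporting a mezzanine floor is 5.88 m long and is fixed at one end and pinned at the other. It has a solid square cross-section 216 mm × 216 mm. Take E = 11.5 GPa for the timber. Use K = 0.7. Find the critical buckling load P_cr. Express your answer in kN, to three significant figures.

P_cr ≈ 1220 kN

I = a⁴/12 = 216⁴/12 = 1.814×10^8 mm⁴
I = 1.814×10^8 mm⁴ = 1.814×10^-4 m⁴
Effective length L_e = K·L = 0.7 × 5.88 = 4.116 m
P_cr = π²EI / L_e² = π² × 11.5×10⁹ × 1.814×10^-4 / 4.116² = 1.215×10^6 N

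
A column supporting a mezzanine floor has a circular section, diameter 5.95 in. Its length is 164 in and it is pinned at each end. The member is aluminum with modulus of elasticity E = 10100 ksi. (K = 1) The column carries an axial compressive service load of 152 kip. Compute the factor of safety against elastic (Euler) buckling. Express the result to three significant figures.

n ≈ 1.50

I = πd⁴/64 = π×5.95⁴/64 = 61.52 in⁴
Effective length L_e = K·L = 1 × 164 = 164.0 in
P_cr = π²EI / L_e² = π² × 10100×10³ × 61.52 / 164.0² = 2.280×10^5 lb
Factor of safety n = P_cr / P = 228.02 / 152 = 1.50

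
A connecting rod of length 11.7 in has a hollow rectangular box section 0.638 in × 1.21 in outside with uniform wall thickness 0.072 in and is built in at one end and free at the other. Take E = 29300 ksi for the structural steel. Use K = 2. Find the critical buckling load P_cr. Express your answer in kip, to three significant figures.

Inner dimensions: h_i = 1.21 − 2×0.072 = 1.066 in, b_i = 0.638 − 2×0.072 = 0.4940 in
Weak-axis I_min = (h_o·b_o³ − h_i·b_i³)/12 with b_o = 0.638, b_i = 0.4940 in (shorter outer/inner sides).
I_min = (1.21×0.638³ − 1.066×0.4940³)/12 = 1.548×10^-2 in⁴
Effective length L_e = K·L = 2 × 11.7 = 23.40 in
P_cr = π²EI / L_e² = π² × 29300×10³ × 1.548×10^-2 / 23.40² = 8.174×10^3 lb

P_cr ≈ 8.17 kip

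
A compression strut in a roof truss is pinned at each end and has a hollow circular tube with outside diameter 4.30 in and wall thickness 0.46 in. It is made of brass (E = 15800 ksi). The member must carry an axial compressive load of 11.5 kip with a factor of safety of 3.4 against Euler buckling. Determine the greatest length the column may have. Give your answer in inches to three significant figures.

Inner diameter d_i = 4.30 − 2×0.46 = 3.380 in
I = π(d_o⁴ − d_i⁴)/64 = π(4.30⁴ − 3.380⁴)/64 = 10.38 in⁴
Required critical load P_cr = n·P = 3.4 × 11.5 = 39.10 kip = 3.910×10^4 lb
From P_cr = π²EI/(K·L)²:  L = (1/K)·√(π²EI/P_cr) = (1/1)·√(π²×1.58×10^7×10.38/3.910×10^4)
L = 203 in

L_max ≈ 203 in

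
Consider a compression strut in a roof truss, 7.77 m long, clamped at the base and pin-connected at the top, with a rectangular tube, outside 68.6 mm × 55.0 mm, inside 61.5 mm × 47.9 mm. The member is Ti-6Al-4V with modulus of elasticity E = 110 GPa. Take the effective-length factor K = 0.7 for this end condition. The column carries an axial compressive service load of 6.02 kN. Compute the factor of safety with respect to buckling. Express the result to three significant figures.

Weak-axis I_min = (h_o·b_o³ − h_i·b_i³)/12 with b_o = 55.0, b_i = 47.90 mm (shorter outer/inner sides).
I_min = (68.6×55.0³ − 61.50×47.90³)/12 = 3.879×10^5 mm⁴
I = 3.879×10^5 mm⁴ = 3.879×10^-7 m⁴
Effective length L_e = K·L = 0.7 × 7.77 = 5.439 m
P_cr = π²EI / L_e² = π² × 110×10⁹ × 3.879×10^-7 / 5.439² = 1.423×10^4 N
Factor of safety n = P_cr / P = 14.234 / 6.02 = 2.36

n ≈ 2.36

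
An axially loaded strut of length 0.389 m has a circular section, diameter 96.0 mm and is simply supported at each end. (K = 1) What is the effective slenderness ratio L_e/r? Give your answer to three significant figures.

I = πd⁴/64 = π×96.0⁴/64 = 4.169×10^6 mm⁴
A = 7.238×10^3 mm²;  r_min = √(I/A) = √(4.169×10^6/7.238×10^3) = 24.00 mm
L_e = K·L = 1 × 0.389 m = 0.3890 m = 389.00 mm
λ = L_e / r_min = 389.00 / 24.00 = 16.2

λ ≈ 16.2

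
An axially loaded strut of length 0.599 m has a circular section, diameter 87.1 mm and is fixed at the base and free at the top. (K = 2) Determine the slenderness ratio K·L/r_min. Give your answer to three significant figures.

I = πd⁴/64 = π×87.1⁴/64 = 2.825×10^6 mm⁴
A = 5.958×10^3 mm²;  r_min = √(I/A) = √(2.825×10^6/5.958×10^3) = 21.78 mm
L_e = K·L = 2 × 0.599 m = 1.198 m = 1198.0 mm
λ = L_e / r_min = 1198.0 / 21.78 = 55.0

λ ≈ 55.0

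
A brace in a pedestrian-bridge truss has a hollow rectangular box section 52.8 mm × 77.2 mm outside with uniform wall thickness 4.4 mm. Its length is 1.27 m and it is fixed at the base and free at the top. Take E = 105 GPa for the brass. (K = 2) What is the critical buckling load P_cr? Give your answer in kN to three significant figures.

P_cr ≈ 74.1 kN

Inner dimensions: h_i = 77.2 − 2×4.4 = 68.40 mm, b_i = 52.8 − 2×4.4 = 44.00 mm
Weak-axis I_min = (h_o·b_o³ − h_i·b_i³)/12 with b_o = 52.8, b_i = 44.00 mm (shorter outer/inner sides).
I_min = (77.2×52.8³ − 68.40×44.00³)/12 = 4.614×10^5 mm⁴
I = 4.614×10^5 mm⁴ = 4.614×10^-7 m⁴
Effective length L_e = K·L = 2 × 1.27 = 2.540 m
P_cr = π²EI / L_e² = π² × 105×10⁹ × 4.614×10^-7 / 2.540² = 7.412×10^4 N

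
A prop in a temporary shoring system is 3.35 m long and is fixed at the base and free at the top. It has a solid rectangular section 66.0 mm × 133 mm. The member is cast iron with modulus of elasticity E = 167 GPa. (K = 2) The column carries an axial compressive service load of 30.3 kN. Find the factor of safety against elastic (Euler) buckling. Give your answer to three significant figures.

n ≈ 3.86

Buckling occurs about the weak axis: I_min = h·b³/12 with b = 66.0 mm (the shorter side).
I_min = 133×66.0³/12 = 3.186×10^6 mm⁴
I = 3.186×10^6 mm⁴ = 3.186×10^-6 m⁴
Effective length L_e = K·L = 2 × 3.35 = 6.700 m
P_cr = π²EI / L_e² = π² × 167×10⁹ × 3.186×10^-6 / 6.700² = 1.170×10^5 N
Factor of safety n = P_cr / P = 117.00 / 30.3 = 3.86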